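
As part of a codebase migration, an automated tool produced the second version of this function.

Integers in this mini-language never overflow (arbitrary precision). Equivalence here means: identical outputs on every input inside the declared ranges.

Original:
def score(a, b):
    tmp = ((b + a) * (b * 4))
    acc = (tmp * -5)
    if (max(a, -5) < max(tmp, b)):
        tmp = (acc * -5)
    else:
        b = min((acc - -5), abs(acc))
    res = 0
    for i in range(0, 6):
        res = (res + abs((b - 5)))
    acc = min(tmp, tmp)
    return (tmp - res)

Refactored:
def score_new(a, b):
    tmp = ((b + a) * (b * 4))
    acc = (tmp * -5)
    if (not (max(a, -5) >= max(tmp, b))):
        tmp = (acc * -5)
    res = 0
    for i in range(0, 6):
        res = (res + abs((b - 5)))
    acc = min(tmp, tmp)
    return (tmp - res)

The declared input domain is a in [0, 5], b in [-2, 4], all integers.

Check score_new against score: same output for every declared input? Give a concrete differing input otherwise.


There is a counterexample at a=1, b=-1: -30 on one side, -36 on the other.
score: tmp=0, then acc=0, then (max(a, -5) < max(tmp, b)) is false, then b=0, then res=0, then (i=0), then res=5, then (i=1), then res=10, then (i=2), then res=15, then (i=3), then res=20, then (i=4), then res=25, then (i=5), then res=30, then acc=0, then returns -30
score_new: tmp=0, then acc=0, then (not (max(a, -5) >= max(tmp, b))) is false, then res=0, then (i=0), then res=6, then (i=1), then res=12, then (i=2), then res=18, then (i=3), then res=24, then (i=4), then res=30, then (i=5), then res=36, then acc=0, then returns -36
verdict: not equivalent; witness: a=1, b=-1


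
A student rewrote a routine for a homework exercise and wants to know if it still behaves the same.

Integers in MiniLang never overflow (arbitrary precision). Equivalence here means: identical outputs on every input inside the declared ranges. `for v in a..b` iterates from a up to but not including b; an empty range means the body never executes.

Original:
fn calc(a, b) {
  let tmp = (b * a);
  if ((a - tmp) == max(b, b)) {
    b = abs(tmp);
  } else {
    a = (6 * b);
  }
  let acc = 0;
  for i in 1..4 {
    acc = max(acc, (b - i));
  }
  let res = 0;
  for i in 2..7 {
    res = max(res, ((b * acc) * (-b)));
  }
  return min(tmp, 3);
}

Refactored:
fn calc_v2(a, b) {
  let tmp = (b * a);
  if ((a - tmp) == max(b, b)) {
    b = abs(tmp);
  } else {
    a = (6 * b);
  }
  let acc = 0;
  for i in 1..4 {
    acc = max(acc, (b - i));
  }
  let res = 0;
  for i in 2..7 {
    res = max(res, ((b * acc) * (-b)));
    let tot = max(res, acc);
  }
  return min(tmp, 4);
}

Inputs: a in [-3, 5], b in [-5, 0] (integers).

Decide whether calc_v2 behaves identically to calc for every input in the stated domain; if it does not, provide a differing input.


Run the pair on a=-3, b=-5.
calc: tmp = 15; ((a - tmp) == max(b, b)) -> false; a = -30; acc = 0; [i=1]; acc = 0; [i=2]; acc = 0; [i=3]; acc = 0; res = 0; [i=2]; res = 0; [i=3]; res = 0; [i=4]; res = 0; [i=5]; res = 0; [i=6]; res = 0; return 3
calc_v2: tmp = 15; ((a - tmp) == max(b, b)) -> false; a = -30; acc = 0; [i=1]; acc = 0; [i=2]; acc = 0; [i=3]; acc = 0; res = 0; [i=2]; res = 0; tot = 0; [i=3]; res = 0; tot = 0; [i=4]; res = 0; tot = 0; [i=5]; res = 0; tot = 0; [i=6]; res = 0; tot = 0; return 4
3 != 4, so the rewrite changes behavior.
verdict: not equivalent; witness: a=-3, b=-5


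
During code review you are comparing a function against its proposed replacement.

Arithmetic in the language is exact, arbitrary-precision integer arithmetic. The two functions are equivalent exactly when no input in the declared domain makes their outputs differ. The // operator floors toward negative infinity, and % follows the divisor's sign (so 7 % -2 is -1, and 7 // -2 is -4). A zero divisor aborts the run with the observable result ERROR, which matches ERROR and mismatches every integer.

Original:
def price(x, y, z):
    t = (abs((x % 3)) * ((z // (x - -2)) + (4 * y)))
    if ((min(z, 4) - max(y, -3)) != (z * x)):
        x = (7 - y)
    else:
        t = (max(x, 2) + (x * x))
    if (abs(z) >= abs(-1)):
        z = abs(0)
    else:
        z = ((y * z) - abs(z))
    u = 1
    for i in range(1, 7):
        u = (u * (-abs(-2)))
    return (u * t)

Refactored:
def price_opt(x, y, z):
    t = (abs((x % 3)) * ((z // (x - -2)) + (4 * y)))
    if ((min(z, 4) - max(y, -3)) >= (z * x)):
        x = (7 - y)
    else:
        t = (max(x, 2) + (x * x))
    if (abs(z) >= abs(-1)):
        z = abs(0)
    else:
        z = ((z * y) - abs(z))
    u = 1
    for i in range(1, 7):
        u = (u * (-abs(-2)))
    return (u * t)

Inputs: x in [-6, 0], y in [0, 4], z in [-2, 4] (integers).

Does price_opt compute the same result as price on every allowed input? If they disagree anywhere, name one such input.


Try x=-6, y=0, z=-2.
price: t becomes 0; next ((min(z, 4) - max(y, -3)) != (z * x)) evaluates to true; next x becomes 7; next (abs(z) >= abs(-1)) evaluates to true; next z becomes 0; next u becomes 1; next at i=1:; next u becomes -2; next at i=2:; next u becomes 4; next at i=3:; next u becomes -8; next at i=4:; next u becomes 16; next at i=5:; next u becomes -32; next at i=6:; next u becomes 64; next final value 0
price_opt: t becomes 0; next ((min(z, 4) - max(y, -3)) >= (z * x)) evaluates to false; next t becomes 38; next (abs(z) >= abs(-1)) evaluates to true; next z becomes 0; next u becomes 1; next at i=1:; next u becomes -2; next at i=2:; next u becomes 4; next at i=3:; next u becomes -8; next at i=4:; next u becomes 16; next at i=5:; next u becomes -32; next at i=6:; next u becomes 64; next final value 2432
0 != 2432, so the rewrite changes behavior.
verdict: not equivalent; witness: x=-6, y=0, z=-2


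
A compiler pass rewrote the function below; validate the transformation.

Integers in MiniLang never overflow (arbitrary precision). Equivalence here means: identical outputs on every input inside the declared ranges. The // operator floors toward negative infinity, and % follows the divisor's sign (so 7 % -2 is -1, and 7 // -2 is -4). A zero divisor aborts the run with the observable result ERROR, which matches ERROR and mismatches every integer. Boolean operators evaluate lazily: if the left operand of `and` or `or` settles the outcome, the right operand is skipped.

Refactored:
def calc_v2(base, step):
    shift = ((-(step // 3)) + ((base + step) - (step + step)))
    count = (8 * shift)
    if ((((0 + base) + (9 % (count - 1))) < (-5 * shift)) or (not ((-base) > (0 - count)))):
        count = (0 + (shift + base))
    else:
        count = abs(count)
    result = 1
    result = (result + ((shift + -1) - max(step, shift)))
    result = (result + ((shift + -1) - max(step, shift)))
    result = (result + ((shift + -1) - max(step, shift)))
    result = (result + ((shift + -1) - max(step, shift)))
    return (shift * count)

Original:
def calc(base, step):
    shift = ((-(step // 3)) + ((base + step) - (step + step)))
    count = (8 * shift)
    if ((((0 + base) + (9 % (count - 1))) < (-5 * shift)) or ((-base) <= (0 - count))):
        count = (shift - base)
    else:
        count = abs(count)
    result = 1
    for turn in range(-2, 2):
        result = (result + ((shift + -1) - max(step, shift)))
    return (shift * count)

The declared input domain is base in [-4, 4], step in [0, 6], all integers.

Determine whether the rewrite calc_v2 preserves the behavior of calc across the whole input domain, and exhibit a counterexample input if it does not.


These are not equivalent — on base=-4, step=0 the outputs split (0 vs 32).
calc: shift=-4, then count=-32, then ((((0 + base) + (9 % (count - 1))) < (-5 * shift)) or ((-base) <= (0 - count))) is true, then count=0, then result=1, then (turn=-2), then result=-4, then (turn=-1), then result=-9, then (turn=0), then result=-14, then (turn=1), then result=-19, then returns 0
calc_v2: shift=-4, then count=-32, then ((((0 + base) + (9 % (count - 1))) < (-5 * shift)) or (not ((-base) > (0 - count)))) is true, then count=-8, then result=1, then result=-4, then result=-9, then result=-14, then result=-19, then returns 32
verdict: not equivalent; witness: base=-4, step=0


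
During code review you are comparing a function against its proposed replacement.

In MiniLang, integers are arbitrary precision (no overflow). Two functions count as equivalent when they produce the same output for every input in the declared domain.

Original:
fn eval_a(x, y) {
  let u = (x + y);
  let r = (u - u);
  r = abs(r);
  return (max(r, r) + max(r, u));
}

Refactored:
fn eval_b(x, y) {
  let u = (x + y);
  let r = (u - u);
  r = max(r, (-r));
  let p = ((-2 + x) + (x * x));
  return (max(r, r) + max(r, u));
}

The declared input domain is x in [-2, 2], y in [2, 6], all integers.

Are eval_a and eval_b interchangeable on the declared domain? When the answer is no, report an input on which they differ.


Comparing the listings, the differences include: statement counts differ; arithmetic usage differs; min/max/abs usage differs; constant usage differs; local variable names differ.
One worked example (x=2, y=2) — eval_a: u := 4 | r := 0 | r := 0 | result 4; eval_b: u := 4 | r := 0 | r := 0 | p := 4 | result 4; agreement on 4.
Sweeping the whole domain (25 inputs) finds no disagreement.
verdict: equivalent


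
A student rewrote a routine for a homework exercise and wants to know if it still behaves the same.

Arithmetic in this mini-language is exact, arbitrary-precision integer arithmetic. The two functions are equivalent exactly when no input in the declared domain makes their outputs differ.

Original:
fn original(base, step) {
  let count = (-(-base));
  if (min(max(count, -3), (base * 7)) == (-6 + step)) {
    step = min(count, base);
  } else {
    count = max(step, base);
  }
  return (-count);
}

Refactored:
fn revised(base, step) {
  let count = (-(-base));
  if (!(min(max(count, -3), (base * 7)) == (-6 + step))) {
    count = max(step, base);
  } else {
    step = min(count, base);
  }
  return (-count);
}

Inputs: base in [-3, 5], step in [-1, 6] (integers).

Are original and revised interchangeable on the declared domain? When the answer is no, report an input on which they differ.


Comparing the listings, the differences include: boolean connective usage differs.
Tracing base=0, step=4: original: count becomes 0; next (min(max(count, -3), (base * 7)) == (-6 + step)) evaluates to false; next count becomes 4; next final value -4 | revised: count becomes 0; next (!(min(max(count, -3), (base * 7)) == (-6 + step))) evaluates to true; next count becomes 4; next final value -4 — matching result -4.
Checked all 72 inputs in the declared domain: the outputs agree on every one.
verdict: equivalent


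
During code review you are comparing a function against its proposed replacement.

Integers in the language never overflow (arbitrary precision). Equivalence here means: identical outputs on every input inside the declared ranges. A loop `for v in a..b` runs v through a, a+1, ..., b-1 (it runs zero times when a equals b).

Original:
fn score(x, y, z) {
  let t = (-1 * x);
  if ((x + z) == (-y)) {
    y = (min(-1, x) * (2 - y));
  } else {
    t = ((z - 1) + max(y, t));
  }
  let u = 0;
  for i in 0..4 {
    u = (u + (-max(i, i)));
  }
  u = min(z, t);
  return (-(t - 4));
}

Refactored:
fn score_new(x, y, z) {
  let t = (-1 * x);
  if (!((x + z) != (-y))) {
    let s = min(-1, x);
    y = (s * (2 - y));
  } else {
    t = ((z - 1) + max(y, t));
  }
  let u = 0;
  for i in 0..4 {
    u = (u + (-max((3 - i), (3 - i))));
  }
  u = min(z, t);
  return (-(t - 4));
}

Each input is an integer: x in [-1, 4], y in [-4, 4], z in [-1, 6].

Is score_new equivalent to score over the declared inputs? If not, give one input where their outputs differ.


Reading the diff, among the changes: constant usage differs; statement counts differ; comparison usage differs; local variable names differ; boolean connective usage differs; arithmetic usage differs.
Spot check at x=3, y=-4, z=4 — score: t becomes -3; next ((x + z) == (-y)) evaluates to false; next t becomes 0; next u becomes 0; next at i=0:; next u becomes 0; next at i=1:; next u becomes -1; next at i=2:; next u becomes -3; next at i=3:; next u becomes -6; next u becomes 0; next final value 4. score_new: t becomes -3; next (!((x + z) != (-y))) evaluates to false; next t becomes 0; next u becomes 0; next at i=0:; next u becomes -3; next at i=1:; next u becomes -5; next at i=2:; next u becomes -6; next at i=3:; next u becomes -6; next u becomes 0; next final value 4. Both give 4.
Checked all 432 inputs in the declared domain: the outputs agree on every one.
verdict: equivalent


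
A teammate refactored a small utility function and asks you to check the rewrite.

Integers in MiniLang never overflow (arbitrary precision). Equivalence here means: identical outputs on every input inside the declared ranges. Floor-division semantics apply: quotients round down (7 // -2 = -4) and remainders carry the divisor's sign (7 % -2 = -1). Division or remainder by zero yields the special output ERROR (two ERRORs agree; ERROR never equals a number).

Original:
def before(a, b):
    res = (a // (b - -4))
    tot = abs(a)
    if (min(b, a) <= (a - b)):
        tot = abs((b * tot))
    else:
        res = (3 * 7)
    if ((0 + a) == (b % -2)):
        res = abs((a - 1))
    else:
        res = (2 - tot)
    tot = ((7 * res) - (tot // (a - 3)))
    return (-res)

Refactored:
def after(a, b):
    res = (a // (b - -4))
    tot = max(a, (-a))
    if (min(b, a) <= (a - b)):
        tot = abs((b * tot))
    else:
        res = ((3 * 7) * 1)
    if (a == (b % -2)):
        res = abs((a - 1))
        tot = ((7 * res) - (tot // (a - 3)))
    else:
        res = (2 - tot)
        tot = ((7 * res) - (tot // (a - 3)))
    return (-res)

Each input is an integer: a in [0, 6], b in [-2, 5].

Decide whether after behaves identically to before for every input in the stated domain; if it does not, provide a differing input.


Side by side, the visible changes include: arithmetic usage differs, constant usage differs, statement counts differ, min/max/abs usage differs.
One worked example (a=2, b=2) — before: res = 0; tot = 2; (min(b, a) <= (a - b)) -> false; res = 21; ((0 + a) == (b % -2)) -> false; res = 0; tot = 2; return 0; after: res = 0; tot = 2; (min(b, a) <= (a - b)) -> false; res = 21; (a == (b % -2)) -> false; res = 0; tot = 2; return 0; agreement on 0.
Across all 56 domain points the two functions coincide.
verdict: equivalent


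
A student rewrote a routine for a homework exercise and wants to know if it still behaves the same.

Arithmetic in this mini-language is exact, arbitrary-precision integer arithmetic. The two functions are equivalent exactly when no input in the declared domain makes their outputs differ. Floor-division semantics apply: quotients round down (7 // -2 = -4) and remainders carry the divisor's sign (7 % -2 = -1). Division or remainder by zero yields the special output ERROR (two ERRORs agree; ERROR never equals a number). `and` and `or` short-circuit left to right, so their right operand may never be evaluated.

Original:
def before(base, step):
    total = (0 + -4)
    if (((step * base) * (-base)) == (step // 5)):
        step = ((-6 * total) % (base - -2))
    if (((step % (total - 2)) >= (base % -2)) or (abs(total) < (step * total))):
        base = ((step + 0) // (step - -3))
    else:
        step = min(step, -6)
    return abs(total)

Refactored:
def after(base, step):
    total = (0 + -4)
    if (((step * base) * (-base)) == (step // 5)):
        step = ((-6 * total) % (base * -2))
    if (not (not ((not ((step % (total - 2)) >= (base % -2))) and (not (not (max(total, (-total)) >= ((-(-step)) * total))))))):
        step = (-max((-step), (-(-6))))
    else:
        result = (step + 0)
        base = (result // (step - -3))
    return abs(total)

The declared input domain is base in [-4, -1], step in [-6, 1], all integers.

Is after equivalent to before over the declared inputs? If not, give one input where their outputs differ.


The rewrite breaks on base=-2, step=0, where the results are ERROR and 4.
before: total=-4, then (((step * base) * (-base)) == (step // 5)) is true, then a zero divisor aborts: ERROR
after: total=-4, then (((step * base) * (-base)) == (step // 5)) is true, then step=0, then (not (not ((not ((step % (total - 2)) >= (base % -2))) and (not (not (max(total, (-total)) >= ((-(-step)) * total))))))) is false, then result=0, then base=0, then returns 4
verdict: not equivalent; witness: base=-2, step=0


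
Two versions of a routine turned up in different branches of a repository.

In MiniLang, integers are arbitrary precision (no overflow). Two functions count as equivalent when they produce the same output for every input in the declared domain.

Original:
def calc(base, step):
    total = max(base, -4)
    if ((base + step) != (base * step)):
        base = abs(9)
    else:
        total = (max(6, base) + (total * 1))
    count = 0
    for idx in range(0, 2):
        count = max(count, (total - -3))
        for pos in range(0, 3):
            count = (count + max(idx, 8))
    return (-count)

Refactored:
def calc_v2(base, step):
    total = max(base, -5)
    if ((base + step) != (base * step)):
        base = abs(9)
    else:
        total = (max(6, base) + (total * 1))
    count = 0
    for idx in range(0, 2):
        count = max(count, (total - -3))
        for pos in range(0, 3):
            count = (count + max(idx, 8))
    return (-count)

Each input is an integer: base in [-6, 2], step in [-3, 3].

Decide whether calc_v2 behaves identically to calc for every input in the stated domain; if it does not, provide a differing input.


Equivalent. The suspicious edit (`-4` became `-5`) never changes the result for any input inside the declared domain.
Every one of the 63 inputs gives matching results.
Spot check at base=1, step=3 — calc: total=1, then ((base + step) != (base * step)) is true, then base=9, then count=0, then (idx=0), then count=4, then (pos=0), then count=12, then (pos=1), then count=20, then (pos=2), then count=28, then (idx=1), then count=28, then (pos=0), then count=36, then (pos=1), then count=44, then (pos=2), then count=52, then returns -52. calc_v2: total=1, then ((base + step) != (base * step)) is true, then base=9, then count=0, then (idx=0), then count=4, then (pos=0), then count=12, then (pos=1), then count=20, then (pos=2), then count=28, then (idx=1), then count=28, then (pos=0), then count=36, then (pos=1), then count=44, then (pos=2), then count=52, then returns -52. Both give -52.
verdict: equivalent


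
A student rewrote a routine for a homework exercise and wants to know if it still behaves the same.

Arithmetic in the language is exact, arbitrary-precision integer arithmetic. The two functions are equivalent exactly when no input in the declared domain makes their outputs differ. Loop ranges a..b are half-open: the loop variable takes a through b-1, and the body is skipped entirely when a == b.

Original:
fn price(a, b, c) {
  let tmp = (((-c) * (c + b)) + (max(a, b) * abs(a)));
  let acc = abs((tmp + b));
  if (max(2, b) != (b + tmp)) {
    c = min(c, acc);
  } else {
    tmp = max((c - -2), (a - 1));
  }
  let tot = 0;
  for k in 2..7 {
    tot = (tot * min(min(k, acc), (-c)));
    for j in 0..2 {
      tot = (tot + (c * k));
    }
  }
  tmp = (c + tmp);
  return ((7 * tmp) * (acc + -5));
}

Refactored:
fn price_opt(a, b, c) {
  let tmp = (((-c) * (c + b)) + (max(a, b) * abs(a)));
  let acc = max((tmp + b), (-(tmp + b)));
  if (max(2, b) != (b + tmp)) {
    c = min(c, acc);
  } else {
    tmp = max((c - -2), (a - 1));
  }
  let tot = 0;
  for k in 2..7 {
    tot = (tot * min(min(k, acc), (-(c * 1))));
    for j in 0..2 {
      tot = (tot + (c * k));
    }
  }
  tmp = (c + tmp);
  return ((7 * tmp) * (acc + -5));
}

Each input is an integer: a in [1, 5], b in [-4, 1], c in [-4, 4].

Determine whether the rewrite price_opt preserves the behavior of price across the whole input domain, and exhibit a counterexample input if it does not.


The two are interchangeable: min/max/abs usage differs; also constant usage differs; also arithmetic usage differs, and every declared input agrees.
One worked example (a=3, b=-2, c=-3) — price: tmp := -6 | acc := 8 | (max(2, b) != (b + tmp)): true | c := -3 | tot := 0 | iter k=2: | tot := 0 | iter j=0: | tot := -6 | iter j=1: | tot := -12 | iter k=3: | tot := -36 | iter j=0: | tot := -45 | iter j=1: | tot := -54 | iter k=4: | tot := -162 | iter j=0: | tot := -174 | iter j=1: | tot := -186 | iter k=5: | tot := -558 | iter j=0: | tot := -573 | iter j=1: | tot := -588 | iter k=6: | tot := -1764 | iter j=0: | tot := -1782 | iter j=1: | tot := -1800 | tmp := -9 | result -189; price_opt: tmp := -6 | acc := 8 | (max(2, b) != (b + tmp)): true | c := -3 | tot := 0 | iter k=2: | tot := 0 | iter j=0: | tot := -6 | iter j=1: | tot := -12 | iter k=3: | tot := -36 | iter j=0: | tot := -45 | iter j=1: | tot := -54 | iter k=4: | tot := -162 | iter j=0: | tot := -174 | iter j=1: | tot := -186 | iter k=5: | tot := -558 | iter j=0: | tot := -573 | iter j=1: | tot := -588 | iter k=6: | tot := -1764 | iter j=0: | tot := -1782 | iter j=1: | tot := -1800 | tmp := -9 | result -189; agreement on -189.
Checked all 270 inputs in the declared domain: the outputs agree on every one.
verdict: equivalent


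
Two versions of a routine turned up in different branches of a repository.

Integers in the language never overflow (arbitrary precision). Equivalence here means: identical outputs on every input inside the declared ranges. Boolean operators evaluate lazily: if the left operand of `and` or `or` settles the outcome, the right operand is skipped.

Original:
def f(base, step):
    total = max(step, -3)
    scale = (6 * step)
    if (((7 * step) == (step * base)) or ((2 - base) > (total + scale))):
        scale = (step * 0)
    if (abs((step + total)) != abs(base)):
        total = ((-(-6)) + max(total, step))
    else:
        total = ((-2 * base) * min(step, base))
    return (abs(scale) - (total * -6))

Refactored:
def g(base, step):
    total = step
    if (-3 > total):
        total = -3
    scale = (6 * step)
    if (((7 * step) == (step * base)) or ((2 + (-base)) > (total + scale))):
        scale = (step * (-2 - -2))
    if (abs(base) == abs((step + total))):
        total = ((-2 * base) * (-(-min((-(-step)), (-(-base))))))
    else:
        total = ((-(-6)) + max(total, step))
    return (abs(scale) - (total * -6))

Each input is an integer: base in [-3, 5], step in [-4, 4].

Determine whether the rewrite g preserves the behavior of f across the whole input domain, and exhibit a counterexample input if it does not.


Comparing the listings, the differences include: constant usage differs; branching structure differs; arithmetic usage differs; comparison usage differs; min/max/abs usage differs; statement counts differ.
Spot check at base=4, step=-1 — f: total becomes -1; next scale becomes -6; next (((7 * step) == (step * base)) or ((2 - base) > (total + scale))) evaluates to true; next scale becomes 0; next (abs((step + total)) != abs(base)) evaluates to true; next total becomes 5; next final value 30. g: total becomes -1; next (-3 > total) evaluates to false; next scale becomes -6; next (((7 * step) == (step * base)) or ((2 + (-base)) > (total + scale))) evaluates to true; next scale becomes 0; next (abs(base) == abs((step + total))) evaluates to false; next total becomes 5; next final value 30. Both give 30.
Checked all 81 inputs in the declared domain: the outputs agree on every one.
verdict: equivalent


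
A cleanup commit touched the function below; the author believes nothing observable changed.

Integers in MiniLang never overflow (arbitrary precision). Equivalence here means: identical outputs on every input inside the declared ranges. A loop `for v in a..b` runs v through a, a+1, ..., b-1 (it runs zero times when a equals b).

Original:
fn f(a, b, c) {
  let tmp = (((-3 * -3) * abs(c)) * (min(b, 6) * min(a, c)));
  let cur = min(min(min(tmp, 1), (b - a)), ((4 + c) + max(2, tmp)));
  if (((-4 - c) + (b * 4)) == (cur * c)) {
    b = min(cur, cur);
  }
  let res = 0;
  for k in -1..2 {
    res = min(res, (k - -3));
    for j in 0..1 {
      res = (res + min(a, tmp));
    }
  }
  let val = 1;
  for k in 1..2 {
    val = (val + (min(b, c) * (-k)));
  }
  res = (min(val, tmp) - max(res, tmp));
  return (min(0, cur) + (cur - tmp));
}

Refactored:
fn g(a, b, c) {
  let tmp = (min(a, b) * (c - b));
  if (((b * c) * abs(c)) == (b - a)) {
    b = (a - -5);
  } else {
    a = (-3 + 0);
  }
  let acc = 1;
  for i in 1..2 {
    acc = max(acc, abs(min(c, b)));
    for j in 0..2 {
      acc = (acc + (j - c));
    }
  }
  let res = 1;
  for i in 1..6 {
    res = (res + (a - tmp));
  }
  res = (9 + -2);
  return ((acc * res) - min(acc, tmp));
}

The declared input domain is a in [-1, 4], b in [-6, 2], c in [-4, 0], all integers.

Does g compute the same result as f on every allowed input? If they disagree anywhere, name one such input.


Run the pair on a=-1, b=-6, c=-4.
f: tmp = 864; cur = -5; (((-4 - c) + (b * 4)) == (cur * c)) -> false; res = 0; [k=-1]; res = 0; [j=0]; res = -1; [k=0]; res = -1; [j=0]; res = -2; [k=1]; res = -2; [j=0]; res = -3; val = 1; [k=1]; val = 7; res = -857; return -874
g: tmp = -12; (((b * c) * abs(c)) == (b - a)) -> false; a = -3; acc = 1; [i=1]; acc = 6; [j=0]; acc = 10; [j=1]; acc = 15; res = 1; [i=1]; res = 10; [i=2]; res = 19; [i=3]; res = 28; [i=4]; res = 37; [i=5]; res = 46; res = 7; return 117
-874 vs 117 — the two versions disagree here.
verdict: not equivalent; witness: a=-1, b=-6, c=-4


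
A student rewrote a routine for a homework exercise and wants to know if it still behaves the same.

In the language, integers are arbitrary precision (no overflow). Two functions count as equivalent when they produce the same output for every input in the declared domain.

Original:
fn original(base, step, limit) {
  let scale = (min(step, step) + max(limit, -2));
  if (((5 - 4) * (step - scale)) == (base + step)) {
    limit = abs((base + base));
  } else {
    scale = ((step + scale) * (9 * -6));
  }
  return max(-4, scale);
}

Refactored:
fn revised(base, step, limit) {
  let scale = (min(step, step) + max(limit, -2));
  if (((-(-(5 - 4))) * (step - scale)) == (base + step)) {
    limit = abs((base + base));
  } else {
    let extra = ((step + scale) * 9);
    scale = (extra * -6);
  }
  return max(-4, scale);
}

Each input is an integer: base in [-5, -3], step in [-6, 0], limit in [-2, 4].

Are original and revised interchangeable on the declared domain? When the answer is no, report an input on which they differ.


Behavior is preserved: although local variable names differ; and statement counts differ, the outputs never diverge.
As a probe, take base=-5, step=-2, limit=0: original runs scale becomes -2; next (((5 - 4) * (step - scale)) == (base + step)) evaluates to false; next scale becomes 216; next final value 216; revised runs scale becomes -2; next (((-(-(5 - 4))) * (step - scale)) == (base + step)) evaluates to false; next extra becomes -36; next scale becomes 216; next final value 216; both end at 216.
Sweeping the whole domain (147 inputs) finds no disagreement.
verdict: equivalent


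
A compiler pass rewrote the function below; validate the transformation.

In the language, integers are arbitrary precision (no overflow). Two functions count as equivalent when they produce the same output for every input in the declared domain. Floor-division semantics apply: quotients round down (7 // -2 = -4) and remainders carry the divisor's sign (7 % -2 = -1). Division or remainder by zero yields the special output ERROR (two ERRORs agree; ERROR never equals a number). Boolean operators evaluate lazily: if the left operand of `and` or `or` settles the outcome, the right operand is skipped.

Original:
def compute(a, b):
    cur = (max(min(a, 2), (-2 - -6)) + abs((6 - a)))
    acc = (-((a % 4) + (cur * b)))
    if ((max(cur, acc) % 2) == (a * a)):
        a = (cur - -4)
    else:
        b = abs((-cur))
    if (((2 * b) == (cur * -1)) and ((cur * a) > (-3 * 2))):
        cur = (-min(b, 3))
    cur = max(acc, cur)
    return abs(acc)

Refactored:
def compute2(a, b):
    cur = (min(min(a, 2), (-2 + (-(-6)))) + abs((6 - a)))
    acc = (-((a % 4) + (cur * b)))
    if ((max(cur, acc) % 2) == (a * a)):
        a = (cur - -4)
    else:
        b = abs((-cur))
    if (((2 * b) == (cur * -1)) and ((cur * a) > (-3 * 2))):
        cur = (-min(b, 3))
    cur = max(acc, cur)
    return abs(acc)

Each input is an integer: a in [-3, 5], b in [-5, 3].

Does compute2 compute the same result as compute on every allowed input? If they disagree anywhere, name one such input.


The rewrite breaks on a=-3, b=-5, where the results are 64 and 29.
compute: cur := 13 | acc := 64 | ((max(cur, acc) % 2) == (a * a)): false | b := 13 | (((2 * b) == (cur * -1)) and ((cur * a) > (-3 * 2))): false | cur := 64 | result 64
compute2: cur := 6 | acc := 29 | ((max(cur, acc) % 2) == (a * a)): false | b := 6 | (((2 * b) == (cur * -1)) and ((cur * a) > (-3 * 2))): false | cur := 29 | result 29
verdict: not equivalent; witness: a=-3, b=-5


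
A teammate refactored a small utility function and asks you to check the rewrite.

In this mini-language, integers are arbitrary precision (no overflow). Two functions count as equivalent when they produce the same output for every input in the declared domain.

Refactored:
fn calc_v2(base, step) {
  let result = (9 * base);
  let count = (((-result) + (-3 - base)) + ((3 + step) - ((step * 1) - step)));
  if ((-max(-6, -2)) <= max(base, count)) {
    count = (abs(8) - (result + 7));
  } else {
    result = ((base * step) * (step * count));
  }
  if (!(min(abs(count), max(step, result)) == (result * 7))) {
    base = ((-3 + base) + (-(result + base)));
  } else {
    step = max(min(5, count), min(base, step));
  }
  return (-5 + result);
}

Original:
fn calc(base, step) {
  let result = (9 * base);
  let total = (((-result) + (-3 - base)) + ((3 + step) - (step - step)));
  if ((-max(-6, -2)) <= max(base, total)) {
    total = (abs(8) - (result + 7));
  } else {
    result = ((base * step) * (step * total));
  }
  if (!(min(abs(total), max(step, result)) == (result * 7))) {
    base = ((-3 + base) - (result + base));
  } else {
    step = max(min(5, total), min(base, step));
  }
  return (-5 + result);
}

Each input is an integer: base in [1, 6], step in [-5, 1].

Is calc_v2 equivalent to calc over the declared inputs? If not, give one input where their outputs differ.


Although arithmetic usage differs; local variable names differ; constant usage differs, 42/42 inputs agree.
verdict: equivalent


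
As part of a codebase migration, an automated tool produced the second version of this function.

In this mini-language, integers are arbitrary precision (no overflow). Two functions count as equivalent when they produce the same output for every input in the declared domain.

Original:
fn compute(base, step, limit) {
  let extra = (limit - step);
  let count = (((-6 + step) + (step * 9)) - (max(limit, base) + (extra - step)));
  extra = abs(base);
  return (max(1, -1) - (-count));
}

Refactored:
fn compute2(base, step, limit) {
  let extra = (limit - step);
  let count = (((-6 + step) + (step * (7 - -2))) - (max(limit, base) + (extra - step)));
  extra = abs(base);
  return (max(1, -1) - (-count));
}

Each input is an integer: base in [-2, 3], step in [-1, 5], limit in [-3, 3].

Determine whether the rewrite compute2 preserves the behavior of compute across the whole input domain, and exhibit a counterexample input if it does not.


Differences: arithmetic usage differs, plus constant usage differs — yet all 294 inputs agree.
verdict: equivalent


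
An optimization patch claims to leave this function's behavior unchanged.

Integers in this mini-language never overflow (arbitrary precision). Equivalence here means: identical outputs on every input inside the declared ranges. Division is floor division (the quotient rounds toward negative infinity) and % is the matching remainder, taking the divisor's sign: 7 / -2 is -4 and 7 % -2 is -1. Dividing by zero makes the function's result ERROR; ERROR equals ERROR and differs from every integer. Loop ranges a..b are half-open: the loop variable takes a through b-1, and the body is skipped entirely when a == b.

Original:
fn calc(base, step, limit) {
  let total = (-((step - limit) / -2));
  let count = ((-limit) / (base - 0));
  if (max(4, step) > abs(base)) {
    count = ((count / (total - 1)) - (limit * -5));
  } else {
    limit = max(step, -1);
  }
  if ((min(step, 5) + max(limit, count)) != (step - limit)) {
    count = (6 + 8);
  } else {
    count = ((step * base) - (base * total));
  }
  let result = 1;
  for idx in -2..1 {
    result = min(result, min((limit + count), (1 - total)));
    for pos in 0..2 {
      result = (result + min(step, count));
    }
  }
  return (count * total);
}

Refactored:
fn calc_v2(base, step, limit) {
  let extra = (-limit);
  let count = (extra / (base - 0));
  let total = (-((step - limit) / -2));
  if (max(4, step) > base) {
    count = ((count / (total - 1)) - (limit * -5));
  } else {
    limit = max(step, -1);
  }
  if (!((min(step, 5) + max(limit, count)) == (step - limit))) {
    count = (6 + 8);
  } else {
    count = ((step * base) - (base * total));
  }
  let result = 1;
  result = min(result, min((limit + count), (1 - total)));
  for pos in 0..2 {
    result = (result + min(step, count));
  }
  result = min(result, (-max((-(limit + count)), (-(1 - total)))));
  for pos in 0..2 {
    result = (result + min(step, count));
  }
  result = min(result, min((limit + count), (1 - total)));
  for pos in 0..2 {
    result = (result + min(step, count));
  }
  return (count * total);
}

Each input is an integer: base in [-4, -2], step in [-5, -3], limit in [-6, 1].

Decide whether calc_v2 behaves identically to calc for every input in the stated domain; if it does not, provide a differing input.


Try base=-4, step=-5, limit=-6.
calc: total := 1 | count := -2 | (max(4, step) > abs(base)): false | limit := -1 | ((min(step, 5) + max(limit, count)) != (step - limit)): true | count := 14 | result := 1 | iter idx=-2: | result := 0 | iter pos=0: | result := -5 | iter pos=1: | result := -10 | iter idx=-1: | result := -10 | iter pos=0: | result := -15 | iter pos=1: | result := -20 | iter idx=0: | result := -20 | iter pos=0: | result := -25 | iter pos=1: | result := -30 | result 14
calc_v2: extra := 6 | count := -2 | total := 1 | (max(4, step) > base): true | divide-by-zero, output ERROR
14 against ERROR: the behavior changed.
verdict: not equivalent; witness: base=-4, step=-5, limit=-6


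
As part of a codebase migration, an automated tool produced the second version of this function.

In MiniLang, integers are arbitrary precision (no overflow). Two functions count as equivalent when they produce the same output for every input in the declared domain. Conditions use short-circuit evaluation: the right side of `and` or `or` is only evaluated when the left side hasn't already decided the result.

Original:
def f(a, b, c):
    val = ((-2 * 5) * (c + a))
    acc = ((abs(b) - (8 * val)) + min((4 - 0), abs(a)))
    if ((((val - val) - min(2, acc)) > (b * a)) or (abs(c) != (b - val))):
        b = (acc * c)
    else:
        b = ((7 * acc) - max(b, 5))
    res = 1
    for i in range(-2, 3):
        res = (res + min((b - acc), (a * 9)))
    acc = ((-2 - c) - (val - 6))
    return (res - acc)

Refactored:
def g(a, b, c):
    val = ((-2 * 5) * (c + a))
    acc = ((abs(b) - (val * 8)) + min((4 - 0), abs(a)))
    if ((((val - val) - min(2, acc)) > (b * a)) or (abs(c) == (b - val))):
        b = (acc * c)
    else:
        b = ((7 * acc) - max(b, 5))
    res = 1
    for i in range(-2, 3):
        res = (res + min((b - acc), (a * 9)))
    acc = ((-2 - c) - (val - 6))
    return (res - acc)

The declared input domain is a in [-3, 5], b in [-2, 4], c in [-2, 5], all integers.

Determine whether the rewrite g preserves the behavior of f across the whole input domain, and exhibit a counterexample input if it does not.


Not equivalent: a=0, b=-2, c=0 separates them (-13 vs -3).
f: val becomes 0; next acc becomes 2; next ((((val - val) - min(2, acc)) > (b * a)) or (abs(c) != (b - val))) evaluates to true; next b becomes 0; next res becomes 1; next at i=-2:; next res becomes -1; next at i=-1:; next res becomes -3; next at i=0:; next res becomes -5; next at i=1:; next res becomes -7; next at i=2:; next res becomes -9; next acc becomes 4; next final value -13
g: val becomes 0; next acc becomes 2; next ((((val - val) - min(2, acc)) > (b * a)) or (abs(c) == (b - val))) evaluates to false; next b becomes 9; next res becomes 1; next at i=-2:; next res becomes 1; next at i=-1:; next res becomes 1; next at i=0:; next res becomes 1; next at i=1:; next res becomes 1; next at i=2:; next res becomes 1; next acc becomes 4; next final value -3
verdict: not equivalent; witness: a=0, b=-2, c=0


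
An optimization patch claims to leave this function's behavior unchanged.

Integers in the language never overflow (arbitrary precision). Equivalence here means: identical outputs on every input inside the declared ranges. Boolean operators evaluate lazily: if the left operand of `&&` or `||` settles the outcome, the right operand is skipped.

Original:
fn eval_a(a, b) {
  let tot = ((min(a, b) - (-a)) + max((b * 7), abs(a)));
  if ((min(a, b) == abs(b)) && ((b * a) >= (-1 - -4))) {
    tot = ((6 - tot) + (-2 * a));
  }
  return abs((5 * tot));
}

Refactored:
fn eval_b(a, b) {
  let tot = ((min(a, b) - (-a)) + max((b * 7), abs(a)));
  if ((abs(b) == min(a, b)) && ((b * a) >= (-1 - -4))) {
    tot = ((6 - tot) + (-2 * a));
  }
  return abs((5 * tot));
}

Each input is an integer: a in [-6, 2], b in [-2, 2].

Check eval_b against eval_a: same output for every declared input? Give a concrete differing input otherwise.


Reading the diff, among the changes: same computation, different form.
Tracing a=0, b=-1: eval_a: tot = -1; ((min(a, b) == abs(b)) && ((b * a) >= (-1 - -4))) -> false; return 5 | eval_b: tot = -1; ((abs(b) == min(a, b)) && ((b * a) >= (-1 - -4))) -> false; return 5 — matching result 5.
An exhaustive pass over the 45 declared inputs shows identical outputs.
verdict: equivalent


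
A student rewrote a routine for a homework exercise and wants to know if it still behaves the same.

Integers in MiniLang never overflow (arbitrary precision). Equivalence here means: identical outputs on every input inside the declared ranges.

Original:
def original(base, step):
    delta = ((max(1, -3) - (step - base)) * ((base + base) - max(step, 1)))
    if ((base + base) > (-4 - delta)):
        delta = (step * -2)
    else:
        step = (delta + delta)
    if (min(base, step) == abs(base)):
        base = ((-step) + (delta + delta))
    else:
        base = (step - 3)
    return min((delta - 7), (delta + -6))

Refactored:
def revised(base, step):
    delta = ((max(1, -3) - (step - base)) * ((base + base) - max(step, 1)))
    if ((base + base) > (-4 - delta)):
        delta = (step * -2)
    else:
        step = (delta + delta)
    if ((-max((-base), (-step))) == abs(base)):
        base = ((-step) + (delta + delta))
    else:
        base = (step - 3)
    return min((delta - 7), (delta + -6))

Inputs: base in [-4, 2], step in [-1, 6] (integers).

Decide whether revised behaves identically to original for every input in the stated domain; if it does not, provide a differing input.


Comparing the listings, the differences include: min/max/abs usage differs.
As a probe, take base=2, step=1: original runs delta=6, then ((base + base) > (-4 - delta)) is true, then delta=-2, then (min(base, step) == abs(base)) is false, then base=-2, then returns -9; revised runs delta=6, then ((base + base) > (-4 - delta)) is true, then delta=-2, then ((-max((-base), (-step))) == abs(base)) is false, then base=-2, then returns -9; both end at -9.
An exhaustive pass over the 56 declared inputs shows identical outputs.
verdict: equivalent


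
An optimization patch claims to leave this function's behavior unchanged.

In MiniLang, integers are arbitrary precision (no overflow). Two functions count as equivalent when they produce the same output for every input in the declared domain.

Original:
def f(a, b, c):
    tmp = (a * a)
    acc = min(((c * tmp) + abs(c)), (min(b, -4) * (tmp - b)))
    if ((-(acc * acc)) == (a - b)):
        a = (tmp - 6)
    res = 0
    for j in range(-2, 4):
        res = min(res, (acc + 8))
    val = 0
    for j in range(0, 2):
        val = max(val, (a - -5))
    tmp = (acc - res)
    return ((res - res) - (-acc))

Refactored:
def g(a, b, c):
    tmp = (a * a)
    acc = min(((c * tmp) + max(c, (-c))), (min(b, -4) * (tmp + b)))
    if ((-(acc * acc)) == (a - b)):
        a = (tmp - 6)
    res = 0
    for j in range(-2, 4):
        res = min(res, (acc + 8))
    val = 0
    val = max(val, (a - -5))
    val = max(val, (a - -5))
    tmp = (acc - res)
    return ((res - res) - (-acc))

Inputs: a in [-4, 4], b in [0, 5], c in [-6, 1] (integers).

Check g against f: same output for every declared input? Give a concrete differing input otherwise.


Not equivalent: a=-4, b=1, c=-4 separates them (-60 vs -68).
f: tmp=16, then acc=-60, then ((-(acc * acc)) == (a - b)) is false, then res=0, then (j=-2), then res=-52, then (j=-1), then res=-52, then (j=0), then res=-52, then (j=1), then res=-52, then (j=2), then res=-52, then (j=3), then res=-52, then val=0, then (j=0), then val=1, then (j=1), then val=1, then tmp=-8, then returns -60
g: tmp=16, then acc=-68, then ((-(acc * acc)) == (a - b)) is false, then res=0, then (j=-2), then res=-60, then (j=-1), then res=-60, then (j=0), then res=-60, then (j=1), then res=-60, then (j=2), then res=-60, then (j=3), then res=-60, then val=0, then val=1, then val=1, then tmp=-8, then returns -68
verdict: not equivalent; witness: a=-4, b=1, c=-4
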